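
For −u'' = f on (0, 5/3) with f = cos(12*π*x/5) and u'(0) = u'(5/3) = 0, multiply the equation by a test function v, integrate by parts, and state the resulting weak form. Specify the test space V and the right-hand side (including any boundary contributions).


V = H^1(0, 5/3) (no boundary constraint on v; u is determined up to an additive constant); weak form: ∫_0^5/3 u'v' dx = ∫_0^5/3 (cos(12*π*x/5)) v dx for all v ∈ V.

Multiply both sides by a test function v and integrate from 0 to 5/3:
  ∫_0^5/3 −u''(x) v(x) dx = ∫_0^5/3 f(x) v(x) dx.
Integrate the LHS by parts once:
  ∫_0^5/3 −u'' v dx = −[u'(x) v(x)]_0^5/3 + ∫_0^5/3 u'(x) v'(x) dx.
Thus ∫_0^5/3 u'(x) v'(x) dx = ∫_0^5/3 f(x) v(x) dx + [u'(x) v(x)]_0^5/3.
Choose V so that boundary terms are either known or forced to vanish.
u has homogeneous Neumann: u'(0) = u'(5/3) = 0. So [u' v]_0^5/3 = 0·v(5/3) − 0·v(0) = 0 for any v; take V = H^1(0, 5/3).
Weak formulation: find u (satisfying any essential BC) such that ∫_0^5/3 u'(x) v'(x) dx = ∫_0^5/3 f v dx for all v ∈ V (homogeneous Neumann, so boundary terms vanish).
Substituting f(x) = cos(12*π*x/5), the right-hand side is ∫_0^5/3 (cos(12*π*x/5)) v dx.
Compatibility check (pure Neumann): taking v ≡ 1 ∈ V gives 0 = ∫_0^5/3 f dx + (0) − (0), i.e. ∫_0^5/3 f dx must equal u'(0) − u'(5/3) = 0. Indeed ∫_0^5/3 (cos(12*π*x/5)) dx = 0, so the data are compatible. The solution is then unique only up to an additive constant (fix it e.g. by requiring ∫_0^5/3 u dx = 0).


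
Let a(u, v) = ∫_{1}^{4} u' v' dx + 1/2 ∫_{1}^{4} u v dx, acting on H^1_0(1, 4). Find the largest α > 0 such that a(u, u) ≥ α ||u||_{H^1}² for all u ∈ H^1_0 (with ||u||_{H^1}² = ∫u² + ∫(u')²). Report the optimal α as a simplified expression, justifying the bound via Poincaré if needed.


α = (9/2 + π^2)/(9 + π^2)

Coercivity of a(·,·) on H^1_0(1, 4) means a(u, u) ≥ α ||u||_{H^1}² for every u ∈ H^1_0.
The interval has length L = 3, and Poincaré/coercivity depend only on L. Here a(u, u) = ∫(u')² + (1/2)·∫u².
Here 0 < c = 1/2 < 1. The condition a(u,u) ≥ α||u||_{H^1}² reads (1−α)∫(u')² ≥ (α−c)∫u². Any admissible α is ≤ 1 (rapidly oscillating u have ∫u²/∫(u')² → 0), and α = 1 would force 0 ≥ (1−c)∫u², impossible since c < 1; so 1−α > 0. By the sharp Poincaré inequality on H^1_0 of an interval of length L, ∫(u')² ≥ (π/L)²∫u² with equality for the first sine mode sin(π(x−x₀)/L) (x₀ the left endpoint), so the inequality holds for all u iff (1−α)(π/L)² ≥ α − c, i.e. α ≤ ((π/L)² + c)/((π/L)² + 1) = (1 + c(L/π)²)/(1 + (L/π)²). With (π/L)² = π^2/9 and c = 1/2, the largest admissible constant is α = ((π/L)² + c)/((π/L)² + 1).
Simplifying, α = (9/2 + π^2)/(9 + π^2).


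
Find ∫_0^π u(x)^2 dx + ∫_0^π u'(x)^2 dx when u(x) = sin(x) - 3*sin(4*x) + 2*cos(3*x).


||u||_{H^1(0,π)}^2 = -960/7 + 195*π/2

u'(x) = -6*sin(3*x) + cos(x) - 12*cos(4*x).
Expand u² and (u')² and integrate term by term on (0, π), using: for integers n ≥ 1, ∫_0^π sin²(nx) dx = ∫_0^π cos²(nx) dx = π/2; for n ≠ n', ∫_0^π sin(nx)sin(n'x) dx = ∫_0^π cos(nx)cos(n'x) dx = 0; and by product-to-sum, ∫_0^π sin(nx)cos(n'x) dx = ½∫_0^π [sin((n+n')x) + sin((n−n')x)] dx, which is 0 when n+n' is even and 2n/(n²−n'²) when n+n' is odd (it need not vanish on (0, π)).
  u² squared terms: (-3)²·∫sin(4x)² dx = 9·π/2 = 9*π/2;  (2)²·∫cos(3x)² dx = 4·π/2 = 2*π;  (1)²·∫sin(x)² dx = 1·π/2 = π/2.
  u² cross terms: 2·(-3)·(2)·∫sin(4x)·cos(3x) dx = -12·(8/7) = -96/7;  2·(-3)·(1)·∫sin(4x)·sin(x) dx = -6·(0) = 0;  2·(2)·(1)·∫cos(3x)·sin(x) dx = 4·(0) = 0.
  So ∫_0^π u² dx = 9*π/2 + 2*π + π/2 − 96/7 + 0 + 0 = -96/7 + 7*π.
  (u')² squared terms: (-12)²·∫cos(4x)² dx = 144·π/2 = 72*π;  (-6)²·∫sin(3x)² dx = 36·π/2 = 18*π;  (1)²·∫cos(x)² dx = 1·π/2 = π/2.
  (u')² cross terms: 2·(-12)·(-6)·∫cos(4x)·sin(3x) dx = 144·(-6/7) = -864/7;  2·(-12)·(1)·∫cos(4x)·cos(x) dx = -24·(0) = 0;  2·(-6)·(1)·∫sin(3x)·cos(x) dx = -12·(0) = 0.
  So ∫_0^π (u')² dx = 72*π + 18*π + π/2 − 864/7 + 0 + 0 = -864/7 + 181*π/2.
||u||_{H^1}^2 = (-96/7 + 7*π) + (-864/7 + 181*π/2) = -960/7 + 195*π/2.


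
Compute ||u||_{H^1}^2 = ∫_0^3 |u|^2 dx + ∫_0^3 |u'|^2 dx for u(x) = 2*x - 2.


||u||_{H^1}^2 = 24

The H^1 norm (squared) on an interval (0, L) is
  ||u||_{H^1}^2 = ∫_0^L u(x)^2 dx + ∫_0^L u'(x)^2 dx.
Compute u'(x) = 2.
Then u(x)^2 = 4*x**2 - 8*x + 4 and u'(x)^2 = 4.
Integrate each monomial from 0 to 3 using ∫_0^3 c·x^n dx = c·3^(n+1)/(n+1):
  ∫_0^3 u(x)^2 dx = ∫_0^3 (4*x^2 - 8*x + 4) dx. Term by term:
    ∫_0^3 4*x^2 dx = 36;  ∫_0^3 -8*x dx = -36;  ∫_0^3 4 dx = 12.
  Sum: 36 − 36 + 12 = 12.
  ∫_0^3 u'(x)^2 dx = ∫_0^3 (4) dx. Term by term:
    ∫_0^3 4 dx = 12.
Adding: ||u||_{H^1}^2 = 12 + 12 = 24.


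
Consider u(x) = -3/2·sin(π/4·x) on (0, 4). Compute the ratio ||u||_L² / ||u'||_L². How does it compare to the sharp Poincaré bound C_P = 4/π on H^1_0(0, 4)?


||u||_L² / ||u'||_L² = 4/π = C_P.

u(x) = -3/2·sin(π/4·x), so u'(x) = -3*π*cos(π*x/4)/8.
Writing u(x) = A·sin(kπx/L) with A = -3/2 and k = 1, use ∫_0^L sin²(kπx/L) dx = L/2 and ∫_0^L cos²(kπx/L) dx = L/2.
u² = 9/4·sin²(π/4·x) and (u')² = 9*π^2/64·cos²(π/4·x), and each of sin², cos² integrates to L/2 = 2 over (0, 4).
∫_0^4 u² dx = 9/2, so ||u||_L² = 3*sqrt(2)/2.
∫_0^4 (u')² dx = 9*π^2/32, so ||u'||_L² = 3*sqrt(2)*π/8.
Ratio ||u||_L² / ||u'||_L² = 4/π.
Sharp Poincaré constant on H^1_0(0, 4) is C_P = L/π = 4/π, achieved by sin(π/4·x).
This is the k = 1 eigenfunction (up to amplitude), so the ratio equals the sharp Poincaré constant exactly.


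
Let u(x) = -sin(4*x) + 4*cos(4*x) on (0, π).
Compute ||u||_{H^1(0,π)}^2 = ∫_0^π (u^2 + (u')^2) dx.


||u||_{H^1(0,π)}^2 = 289*π/2

u'(x) = -16*sin(4*x) - 4*cos(4*x).
Expand u² and (u')² and integrate term by term on (0, π), using: for integers n ≥ 1, ∫_0^π sin²(nx) dx = ∫_0^π cos²(nx) dx = π/2; for n ≠ n', ∫_0^π sin(nx)sin(n'x) dx = ∫_0^π cos(nx)cos(n'x) dx = 0; and by product-to-sum, ∫_0^π sin(nx)cos(n'x) dx = ½∫_0^π [sin((n+n')x) + sin((n−n')x)] dx, which is 0 when n+n' is even and 2n/(n²−n'²) when n+n' is odd (it need not vanish on (0, π)).
  u² squared terms: (-1)²·∫sin(4x)² dx = 1·π/2 = π/2;  (4)²·∫cos(4x)² dx = 16·π/2 = 8*π.
  u² cross terms: 2·(-1)·(4)·∫sin(4x)·cos(4x) dx = -8·(0) = 0.
  So ∫_0^π u² dx = π/2 + 8*π + 0 = 17*π/2.
  (u')² squared terms: (-16)²·∫sin(4x)² dx = 256·π/2 = 128*π;  (-4)²·∫cos(4x)² dx = 16·π/2 = 8*π.
  (u')² cross terms: 2·(-16)·(-4)·∫sin(4x)·cos(4x) dx = 128·(0) = 0.
  So ∫_0^π (u')² dx = 128*π + 8*π + 0 = 136*π.
||u||_{H^1}^2 = (17*π/2) + (136*π) = 289*π/2.


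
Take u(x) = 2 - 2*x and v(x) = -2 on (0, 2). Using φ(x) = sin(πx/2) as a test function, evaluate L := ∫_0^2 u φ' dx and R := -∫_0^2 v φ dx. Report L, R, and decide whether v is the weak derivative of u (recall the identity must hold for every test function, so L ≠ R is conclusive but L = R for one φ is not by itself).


LHS = 8/π, RHS = 8/π. Yes, v = u' weakly.

u(x) = 2 - 2*x, classical derivative u'(x) = -2.
φ(x) = sin(πx/2), so φ'(x) = π*cos(π*x/2)/2.
Note φ(0) = φ(2) = 0, so the boundary term u·φ vanishes.
LHS = ∫_0^2 u(x) φ'(x) dx = ∫_0^2 (-π*x*cos(π*x/2) + π*cos(π*x/2)) dx. Term by term:
  ∫_0^2 π*cos(π*x/2) dx = 0;  ∫_0^2 -π*x*cos(π*x/2) dx = 8/π.
Sum: 0 + 8/π = 8/π.
So LHS = 8/π.
∫_0^2 v(x) φ(x) dx = ∫_0^2 (-2*sin(π*x/2)) dx. Term by term:
  ∫_0^2 -2*sin(π*x/2) dx = -8/π.
So RHS = -∫_0^2 v(x) φ(x) dx = 8/π.
LHS = RHS, so the identity holds for this test φ.
Moreover u is smooth here and v(x) = u'(x) = -2 pointwise, so the identity holds for every test function. Hence v is the weak derivative of u.


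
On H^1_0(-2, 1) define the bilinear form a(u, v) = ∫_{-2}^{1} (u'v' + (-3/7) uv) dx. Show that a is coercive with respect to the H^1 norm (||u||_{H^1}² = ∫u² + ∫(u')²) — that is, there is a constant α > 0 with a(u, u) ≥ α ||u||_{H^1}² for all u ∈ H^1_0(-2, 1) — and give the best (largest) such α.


α = (-27/7 + π^2)/(9 + π^2)

Coercivity of a(·,·) on H^1_0(-2, 1) means a(u, u) ≥ α ||u||_{H^1}² for every u ∈ H^1_0.
The interval has length L = 3, and Poincaré/coercivity depend only on L. Here a(u, u) = ∫(u')² + (-3/7)·∫u².
Here c = -3/7 < 0 with |c| < (π/L)² = π^2/9, so coercivity still holds. The condition a(u,u) ≥ α||u||_{H^1}² reads (1−α)∫(u')² ≥ (α−c)∫u². Any admissible α is ≤ 1 (rapidly oscillating u have ∫u²/∫(u')² → 0), and α = 1 would force 0 ≥ (1−c)∫u², impossible since c < 1; so 1−α > 0. By the sharp Poincaré inequality on H^1_0 of an interval of length L, ∫(u')² ≥ (π/L)²∫u² with equality for the first sine mode sin(π(x−x₀)/L) (x₀ the left endpoint), so the inequality holds for all u iff (1−α)(π/L)² ≥ α − c, i.e. α ≤ ((π/L)² + c)/((π/L)² + 1) = (1 + c(L/π)²)/(1 + (L/π)²). (Direct route, valid since c ≤ 0: Poincaré gives c∫u² ≥ c(L/π)²∫(u')², so a(u,u) ≥ (1 + c(L/π)²)∫(u')², while ||u||_{H^1}² ≤ (1 + (L/π)²)∫(u')²; dividing yields the same α.) With (π/L)² = π^2/9 and c = -3/7, the largest admissible constant is α = ((π/L)² + c)/((π/L)² + 1).
Simplifying, α = (-27/7 + π^2)/(9 + π^2).


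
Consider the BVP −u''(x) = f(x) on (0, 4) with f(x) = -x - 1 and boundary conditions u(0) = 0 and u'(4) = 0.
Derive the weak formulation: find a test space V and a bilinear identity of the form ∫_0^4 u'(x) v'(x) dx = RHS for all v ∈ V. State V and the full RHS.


V = {v ∈ H^1(0, 4) : v(0) = 0} (test functions vanish at x = 0 where u is specified); weak form: ∫_0^4 u'v' dx = ∫_0^4 (-x - 1) v dx for all v ∈ V.

Multiply both sides by a test function v and integrate from 0 to 4:
  ∫_0^4 −u''(x) v(x) dx = ∫_0^4 f(x) v(x) dx.
Integrate the LHS by parts once:
  ∫_0^4 −u'' v dx = −[u'(x) v(x)]_0^4 + ∫_0^4 u'(x) v'(x) dx.
Thus ∫_0^4 u'(x) v'(x) dx = ∫_0^4 f(x) v(x) dx + [u'(x) v(x)]_0^4.
Choose V so that boundary terms are either known or forced to vanish.
Mixed BC: u(0) = 0 (Dirichlet) and u'(4) = 0 (Neumann). Define V = {v ∈ H^1(0, 4) : v(0) = 0}. Then [u' v]_0^4 = u'(4)·v(4) − u'(0)·0 = 0.
Weak formulation: find u (satisfying any essential BC) such that ∫_0^4 u'(x) v'(x) dx = ∫_0^4 f v dx for all v ∈ V (Dirichlet at 0 absorbed into V; the Neumann datum at x = 4 is zero, so no boundary term remains).
Substituting f(x) = -x - 1, the right-hand side is ∫_0^4 (-x - 1) v dx.


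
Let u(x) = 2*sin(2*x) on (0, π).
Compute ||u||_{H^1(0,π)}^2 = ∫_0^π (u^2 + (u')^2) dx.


||u||_{H^1(0,π)}^2 = 10*π

u'(x) = 4*cos(2*x).
Expand u² and (u')² and integrate term by term on (0, π), using: for integers n ≥ 1, ∫_0^π sin²(nx) dx = ∫_0^π cos²(nx) dx = π/2; for n ≠ n', ∫_0^π sin(nx)sin(n'x) dx = ∫_0^π cos(nx)cos(n'x) dx = 0; and by product-to-sum, ∫_0^π sin(nx)cos(n'x) dx = ½∫_0^π [sin((n+n')x) + sin((n−n')x)] dx, which is 0 when n+n' is even and 2n/(n²−n'²) when n+n' is odd (it need not vanish on (0, π)).
  u² squared terms: (2)²·∫sin(2x)² dx = 4·π/2 = 2*π.
  So ∫_0^π u² dx = 2*π.
  (u')² squared terms: (4)²·∫cos(2x)² dx = 16·π/2 = 8*π.
  So ∫_0^π (u')² dx = 8*π.
||u||_{H^1}^2 = (2*π) + (8*π) = 10*π.


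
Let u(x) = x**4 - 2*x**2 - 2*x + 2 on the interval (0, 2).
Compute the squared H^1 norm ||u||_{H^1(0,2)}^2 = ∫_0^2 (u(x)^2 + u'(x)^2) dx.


||u||_{H^1}^2 = 35296/315

The H^1 norm (squared) on an interval (0, L) is
  ||u||_{H^1}^2 = ∫_0^L u(x)^2 dx + ∫_0^L u'(x)^2 dx.
Compute u'(x) = 4*x**3 - 4*x - 2.
Then u(x)^2 = x**8 - 4*x**6 - 4*x**5 + 8*x**4 + 8*x**3 - 4*x**2 - 8*x + 4 and u'(x)^2 = 16*x**6 - 32*x**4 - 16*x**3 + 16*x**2 + 16*x + 4.
Integrate each monomial from 0 to 2 using ∫_0^2 c·x^n dx = c·2^(n+1)/(n+1):
  ∫_0^2 u(x)^2 dx = ∫_0^2 (x^8 - 4*x^6 - 4*x^5 + 8*x^4 + 8*x^3 - 4*x^2 - 8*x + 4) dx. Term by term:
    ∫_0^2 x^8 dx = 512/9;  ∫_0^2 -4*x^6 dx = -512/7;  ∫_0^2 -4*x^5 dx = -128/3;
    ∫_0^2 8*x^4 dx = 256/5;  ∫_0^2 8*x^3 dx = 32;  ∫_0^2 -4*x^2 dx = -32/3;
    ∫_0^2 -8*x dx = -16;  ∫_0^2 4 dx = 8.
  Sum: 512/9 − 512/7 − 128/3 + 256/5 + 32 − 32/3 − 16 + 8 = 1768/315.
  ∫_0^2 u'(x)^2 dx = ∫_0^2 (16*x^6 - 32*x^4 - 16*x^3 + 16*x^2 + 16*x + 4) dx. Term by term:
    ∫_0^2 16*x^6 dx = 2048/7;  ∫_0^2 -32*x^4 dx = -1024/5;  ∫_0^2 -16*x^3 dx = -64;
    ∫_0^2 16*x^2 dx = 128/3;  ∫_0^2 16*x dx = 32;  ∫_0^2 4 dx = 8.
  Sum: 2048/7 − 1024/5 − 64 + 128/3 + 32 + 8 = 11176/105.
Adding: ||u||_{H^1}^2 = 1768/315 + 11176/105 = 35296/315.


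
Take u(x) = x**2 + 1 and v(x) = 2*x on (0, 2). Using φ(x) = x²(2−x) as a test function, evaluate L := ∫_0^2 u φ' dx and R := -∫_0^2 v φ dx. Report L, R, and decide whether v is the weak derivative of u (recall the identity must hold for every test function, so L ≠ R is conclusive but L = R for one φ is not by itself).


LHS = -16/5, RHS = -16/5. Yes, v = u' weakly.

u(x) = x**2 + 1, classical derivative u'(x) = 2*x.
φ(x) = x²(2−x), so φ'(x) = x*(4 - 3*x).
Note φ(0) = φ(2) = 0, so the boundary term u·φ vanishes.
LHS = ∫_0^2 u(x) φ'(x) dx = ∫_0^2 (-3*x^4 + 4*x^3 - 3*x^2 + 4*x) dx. Term by term:
  ∫_0^2 -3*x^4 dx = -96/5;  ∫_0^2 4*x^3 dx = 16;  ∫_0^2 -3*x^2 dx = -8;
  ∫_0^2 4*x dx = 8.
Sum: -96/5 + 16 − 8 + 8 = -16/5.
So LHS = -16/5.
∫_0^2 v(x) φ(x) dx = ∫_0^2 (-2*x^4 + 4*x^3) dx. Term by term:
  ∫_0^2 -2*x^4 dx = -64/5;  ∫_0^2 4*x^3 dx = 16.
Sum: -64/5 + 16 = 16/5.
So RHS = -∫_0^2 v(x) φ(x) dx = -16/5.
LHS = RHS, so the identity holds for this test φ.
Moreover u is smooth here and v(x) = u'(x) = 2*x pointwise, so the identity holds for every test function. Hence v is the weak derivative of u.


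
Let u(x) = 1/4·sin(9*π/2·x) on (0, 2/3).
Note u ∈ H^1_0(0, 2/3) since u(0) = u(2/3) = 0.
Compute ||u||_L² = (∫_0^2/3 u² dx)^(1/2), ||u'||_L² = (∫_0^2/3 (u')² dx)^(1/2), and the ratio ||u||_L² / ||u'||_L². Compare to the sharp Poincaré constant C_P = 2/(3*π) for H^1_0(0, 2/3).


||u||_L² / ||u'||_L² = 2/(9*π) < C_P = 2/(3*π).

u(x) = 1/4·sin(9*π/2·x), so u'(x) = 9*π*cos(9*π*x/2)/8.
Writing u(x) = A·sin(kπx/L) with A = 1/4 and k = 3, use ∫_0^L sin²(kπx/L) dx = L/2 and ∫_0^L cos²(kπx/L) dx = L/2.
u² = 1/16·sin²(9*π/2·x) and (u')² = 81*π^2/64·cos²(9*π/2·x), and each of sin², cos² integrates to L/2 = 1/3 over (0, 2/3).
∫_0^2/3 u² dx = 1/48, so ||u||_L² = sqrt(3)/12.
∫_0^2/3 (u')² dx = 27*π^2/64, so ||u'||_L² = 3*sqrt(3)*π/8.
Ratio ||u||_L² / ||u'||_L² = 2/(9*π).
Sharp Poincaré constant on H^1_0(0, 2/3) is C_P = L/π = 2/(3*π), achieved by sin(3*π/2·x).
This is the k = 3 harmonic; the ratio L/(kπ) is strictly less than C_P = L/π, consistent with the sharp inequality ||u||_L² ≤ C_P ||u'||_L².


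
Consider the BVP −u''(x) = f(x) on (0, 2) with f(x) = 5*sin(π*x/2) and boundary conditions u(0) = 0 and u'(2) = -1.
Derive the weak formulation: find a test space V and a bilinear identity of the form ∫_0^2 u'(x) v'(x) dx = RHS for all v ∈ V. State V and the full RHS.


V = {v ∈ H^1(0, 2) : v(0) = 0} (test functions vanish at x = 0 where u is specified); weak form: ∫_0^2 u'v' dx = ∫_0^2 (5*sin(π*x/2)) v dx − v(2) for all v ∈ V.

Multiply both sides by a test function v and integrate from 0 to 2:
  ∫_0^2 −u''(x) v(x) dx = ∫_0^2 f(x) v(x) dx.
Integrate the LHS by parts once:
  ∫_0^2 −u'' v dx = −[u'(x) v(x)]_0^2 + ∫_0^2 u'(x) v'(x) dx.
Thus ∫_0^2 u'(x) v'(x) dx = ∫_0^2 f(x) v(x) dx + [u'(x) v(x)]_0^2.
Choose V so that boundary terms are either known or forced to vanish.
Mixed BC: u(0) = 0 (Dirichlet) and u'(2) = -1 (Neumann). Define V = {v ∈ H^1(0, 2) : v(0) = 0}. Then [u' v]_0^2 = u'(2)·v(2) − u'(0)·0 = − v(2).
Weak formulation: find u (satisfying any essential BC) such that ∫_0^2 u'(x) v'(x) dx = ∫_0^2 f v dx − v(2) for all v ∈ V (Dirichlet at 0 absorbed into V; Neumann datum at x = 2 contributes the boundary term).
Substituting f(x) = 5*sin(π*x/2), the right-hand side is ∫_0^2 (5*sin(π*x/2)) v dx − v(2).


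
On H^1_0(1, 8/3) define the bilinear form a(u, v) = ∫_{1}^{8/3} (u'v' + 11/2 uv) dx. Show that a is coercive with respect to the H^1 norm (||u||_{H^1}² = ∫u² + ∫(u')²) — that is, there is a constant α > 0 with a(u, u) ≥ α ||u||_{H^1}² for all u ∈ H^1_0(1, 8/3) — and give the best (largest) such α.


α = 1

Coercivity of a(·,·) on H^1_0(1, 8/3) means a(u, u) ≥ α ||u||_{H^1}² for every u ∈ H^1_0.
The interval has length L = 5/3, and Poincaré/coercivity depend only on L. Here a(u, u) = ∫(u')² + (11/2)·∫u².
Here c = 11/2 ≥ 1, so a(u,u) = ∫(u')² + c∫u² ≥ ∫(u')² + ∫u² = ||u||_{H^1}², i.e. α = 1 works. No larger α is possible: a(u,u) ≥ α||u||_{H^1}² means (1−α)∫(u')² ≥ (α−c)∫u², and for the modes u_n = sin(nπ(x−x₀)/L) (x₀ the left endpoint) one has ∫u_n²/∫(u_n')² = (L/(nπ))² → 0, so a(u_n,u_n)/||u_n||_{H^1}² → 1. Hence the optimal constant is α = 1.
Therefore α = 1.


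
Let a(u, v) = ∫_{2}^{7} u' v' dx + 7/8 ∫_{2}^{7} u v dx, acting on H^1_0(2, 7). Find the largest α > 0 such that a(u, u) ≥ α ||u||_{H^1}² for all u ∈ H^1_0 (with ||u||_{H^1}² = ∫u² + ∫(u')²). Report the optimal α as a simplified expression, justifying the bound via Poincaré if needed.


α = (π^2 + 175/8)/(π^2 + 25)

Coercivity of a(·,·) on H^1_0(2, 7) means a(u, u) ≥ α ||u||_{H^1}² for every u ∈ H^1_0.
The interval has length L = 5, and Poincaré/coercivity depend only on L. Here a(u, u) = ∫(u')² + (7/8)·∫u².
Here 0 < c = 7/8 < 1. The condition a(u,u) ≥ α||u||_{H^1}² reads (1−α)∫(u')² ≥ (α−c)∫u². Any admissible α is ≤ 1 (rapidly oscillating u have ∫u²/∫(u')² → 0), and α = 1 would force 0 ≥ (1−c)∫u², impossible since c < 1; so 1−α > 0. By the sharp Poincaré inequality on H^1_0 of an interval of length L, ∫(u')² ≥ (π/L)²∫u² with equality for the first sine mode sin(π(x−x₀)/L) (x₀ the left endpoint), so the inequality holds for all u iff (1−α)(π/L)² ≥ α − c, i.e. α ≤ ((π/L)² + c)/((π/L)² + 1) = (1 + c(L/π)²)/(1 + (L/π)²). With (π/L)² = π^2/25 and c = 7/8, the largest admissible constant is α = ((π/L)² + c)/((π/L)² + 1).
Simplifying, α = (π^2 + 175/8)/(π^2 + 25).


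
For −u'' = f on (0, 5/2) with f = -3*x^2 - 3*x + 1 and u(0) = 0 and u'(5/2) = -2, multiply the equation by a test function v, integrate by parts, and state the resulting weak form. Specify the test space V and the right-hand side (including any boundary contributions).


V = {v ∈ H^1(0, 5/2) : v(0) = 0} (test functions vanish at x = 0 where u is specified); weak form: ∫_0^5/2 u'v' dx = ∫_0^5/2 (-3*x^2 - 3*x + 1) v dx − 2·v(5/2) for all v ∈ V.

Multiply both sides by a test function v and integrate from 0 to 5/2:
  ∫_0^5/2 −u''(x) v(x) dx = ∫_0^5/2 f(x) v(x) dx.
Integrate the LHS by parts once:
  ∫_0^5/2 −u'' v dx = −[u'(x) v(x)]_0^5/2 + ∫_0^5/2 u'(x) v'(x) dx.
Thus ∫_0^5/2 u'(x) v'(x) dx = ∫_0^5/2 f(x) v(x) dx + [u'(x) v(x)]_0^5/2.
Choose V so that boundary terms are either known or forced to vanish.
Mixed BC: u(0) = 0 (Dirichlet) and u'(5/2) = -2 (Neumann). Define V = {v ∈ H^1(0, 5/2) : v(0) = 0}. Then [u' v]_0^5/2 = u'(5/2)·v(5/2) − u'(0)·0 = − 2·v(5/2).
Weak formulation: find u (satisfying any essential BC) such that ∫_0^5/2 u'(x) v'(x) dx = ∫_0^5/2 f v dx − 2·v(5/2) for all v ∈ V (Dirichlet at 0 absorbed into V; Neumann datum at x = 5/2 contributes the boundary term).
Substituting f(x) = -3*x^2 - 3*x + 1, the right-hand side is ∫_0^5/2 (-3*x^2 - 3*x + 1) v dx − 2·v(5/2).


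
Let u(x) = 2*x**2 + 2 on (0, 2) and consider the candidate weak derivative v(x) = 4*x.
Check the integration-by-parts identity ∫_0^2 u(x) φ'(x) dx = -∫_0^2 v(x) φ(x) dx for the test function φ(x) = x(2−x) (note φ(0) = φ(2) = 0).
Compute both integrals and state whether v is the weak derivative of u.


LHS = -16/3, RHS = -16/3. Yes, v = u' weakly.

u(x) = 2*x**2 + 2, classical derivative u'(x) = 4*x.
φ(x) = x(2−x), so φ'(x) = 2 - 2*x.
Note φ(0) = φ(2) = 0, so the boundary term u·φ vanishes.
LHS = ∫_0^2 u(x) φ'(x) dx = ∫_0^2 (-4*x^3 + 4*x^2 - 4*x + 4) dx. Term by term:
  ∫_0^2 -4*x^3 dx = -16;  ∫_0^2 4*x^2 dx = 32/3;  ∫_0^2 -4*x dx = -8;
  ∫_0^2 4 dx = 8.
Sum: -16 + 32/3 − 8 + 8 = -16/3.
So LHS = -16/3.
∫_0^2 v(x) φ(x) dx = ∫_0^2 (-4*x^3 + 8*x^2) dx. Term by term:
  ∫_0^2 -4*x^3 dx = -16;  ∫_0^2 8*x^2 dx = 64/3.
Sum: -16 + 64/3 = 16/3.
So RHS = -∫_0^2 v(x) φ(x) dx = -16/3.
LHS = RHS, so the identity holds for this test φ.
Moreover u is smooth here and v(x) = u'(x) = 4*x pointwise, so the identity holds for every test function. Hence v is the weak derivative of u.


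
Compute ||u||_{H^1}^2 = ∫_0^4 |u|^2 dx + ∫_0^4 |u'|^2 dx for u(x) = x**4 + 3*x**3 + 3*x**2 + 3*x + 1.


||u||_{H^1}^2 = 82319336/315

The H^1 norm (squared) on an interval (0, L) is
  ||u||_{H^1}^2 = ∫_0^L u(x)^2 dx + ∫_0^L u'(x)^2 dx.
Compute u'(x) = 4*x**3 + 9*x**2 + 6*x + 3.
Then u(x)^2 = x**8 + 6*x**7 + 15*x**6 + 24*x**5 + 29*x**4 + 24*x**3 + 15*x**2 + 6*x + 1 and u'(x)^2 = 16*x**6 + 72*x**5 + 129*x**4 + 132*x**3 + 90*x**2 + 36*x + 9.
Integrate each monomial from 0 to 4 using ∫_0^4 c·x^n dx = c·4^(n+1)/(n+1):
  ∫_0^4 u(x)^2 dx = ∫_0^4 (x^8 + 6*x^7 + 15*x^6 + 24*x^5 + 29*x^4 + 24*x^3 + 15*x^2 + 6*x + 1) dx. Term by term:
    ∫_0^4 x^8 dx = 262144/9;  ∫_0^4 6*x^7 dx = 49152;  ∫_0^4 15*x^6 dx = 245760/7;
    ∫_0^4 24*x^5 dx = 16384;  ∫_0^4 29*x^4 dx = 29696/5;  ∫_0^4 24*x^3 dx = 1536;
    ∫_0^4 15*x^2 dx = 320;  ∫_0^4 6*x dx = 48;  ∫_0^4 1 dx = 4.
  Sum: 262144/9 + 49152 + 245760/7 + 16384 + 29696/5 + 1536 + 320 + 48 + 4 = 43349948/315.
  ∫_0^4 u'(x)^2 dx = ∫_0^4 (16*x^6 + 72*x^5 + 129*x^4 + 132*x^3 + 90*x^2 + 36*x + 9) dx. Term by term:
    ∫_0^4 16*x^6 dx = 262144/7;  ∫_0^4 72*x^5 dx = 49152;  ∫_0^4 129*x^4 dx = 132096/5;
    ∫_0^4 132*x^3 dx = 8448;  ∫_0^4 90*x^2 dx = 1920;  ∫_0^4 36*x dx = 288;
    ∫_0^4 9 dx = 36.
  Sum: 262144/7 + 49152 + 132096/5 + 8448 + 1920 + 288 + 36 = 4329932/35.
Adding: ||u||_{H^1}^2 = 43349948/315 + 4329932/35 = 82319336/315.


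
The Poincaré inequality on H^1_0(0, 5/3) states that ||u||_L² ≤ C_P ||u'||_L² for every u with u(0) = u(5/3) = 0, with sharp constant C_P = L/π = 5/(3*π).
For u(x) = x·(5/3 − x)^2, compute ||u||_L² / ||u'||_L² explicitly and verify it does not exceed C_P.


||u||_L² / ||u'||_L² = 5*sqrt(14)/42 < C_P = 5/(3*π).

u(x) = x·(5/3 − x)^2, so u'(x) = (3*x - 5)*(9*x - 5)/9.
u(x) = x·(5/3 − x)^2 vanishes at x = 0 and x = 5/3, so u ∈ H^1_0(0, 5/3). Differentiate via the product rule and integrate the resulting polynomials term by term.
  ∫_0^5/3 u² dx = ∫_0^5/3 (x^6 - 20*x^5/3 + 50*x^4/3 - 500*x^3/27 + 625*x^2/81) dx. Term by term:
    ∫_0^5/3 x^6 dx = 78125/15309;  ∫_0^5/3 -20*x^5/3 dx = -156250/6561;  ∫_0^5/3 50*x^4/3 dx = 31250/729;
    ∫_0^5/3 -500*x^3/27 dx = -78125/2187;  ∫_0^5/3 625*x^2/81 dx = 78125/6561.
  Sum: 78125/15309 − 156250/6561 + 31250/729 − 78125/2187 + 78125/6561 = 15625/45927.
  ∫_0^5/3 (u')² dx = ∫_0^5/3 (9*x^4 - 40*x^3 + 550*x^2/9 - 1000*x/27 + 625/81) dx. Term by term:
    ∫_0^5/3 9*x^4 dx = 625/27;  ∫_0^5/3 -40*x^3 dx = -6250/81;  ∫_0^5/3 550*x^2/9 dx = 68750/729;
    ∫_0^5/3 -1000*x/27 dx = -12500/243;  ∫_0^5/3 625/81 dx = 3125/243.
  Sum: 625/27 − 6250/81 + 68750/729 − 12500/243 + 3125/243 = 1250/729.
∫_0^5/3 u² dx = 15625/45927, so ||u||_L² = 125*sqrt(7)/567.
∫_0^5/3 (u')² dx = 1250/729, so ||u'||_L² = 25*sqrt(2)/27.
Ratio ||u||_L² / ||u'||_L² = 5*sqrt(14)/42.
Sharp Poincaré constant on H^1_0(0, 5/3) is C_P = L/π = 5/(3*π), achieved by sin(3*π/5·x).
A polynomial bump cannot attain the sharp Poincaré constant (only the first sine eigenfunction does), so the ratio is strictly less than C_P, consistent with ||u||_L² ≤ C_P ||u'||_L².


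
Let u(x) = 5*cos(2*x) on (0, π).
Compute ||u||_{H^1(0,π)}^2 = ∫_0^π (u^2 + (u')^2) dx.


||u||_{H^1(0,π)}^2 = 125*π/2

u'(x) = -10*sin(2*x).
Expand u² and (u')² and integrate term by term on (0, π), using: for integers n ≥ 1, ∫_0^π sin²(nx) dx = ∫_0^π cos²(nx) dx = π/2; for n ≠ n', ∫_0^π sin(nx)sin(n'x) dx = ∫_0^π cos(nx)cos(n'x) dx = 0; and by product-to-sum, ∫_0^π sin(nx)cos(n'x) dx = ½∫_0^π [sin((n+n')x) + sin((n−n')x)] dx, which is 0 when n+n' is even and 2n/(n²−n'²) when n+n' is odd (it need not vanish on (0, π)).
  u² squared terms: (5)²·∫cos(2x)² dx = 25·π/2 = 25*π/2.
  So ∫_0^π u² dx = 25*π/2.
  (u')² squared terms: (-10)²·∫sin(2x)² dx = 100·π/2 = 50*π.
  So ∫_0^π (u')² dx = 50*π.
||u||_{H^1}^2 = (25*π/2) + (50*π) = 125*π/2.


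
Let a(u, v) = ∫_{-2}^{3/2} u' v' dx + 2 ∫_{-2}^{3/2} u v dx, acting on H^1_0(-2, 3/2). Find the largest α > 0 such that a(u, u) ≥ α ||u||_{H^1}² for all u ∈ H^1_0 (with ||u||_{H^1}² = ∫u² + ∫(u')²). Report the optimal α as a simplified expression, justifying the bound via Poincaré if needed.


α = 1

Coercivity of a(·,·) on H^1_0(-2, 3/2) means a(u, u) ≥ α ||u||_{H^1}² for every u ∈ H^1_0.
The interval has length L = 7/2, and Poincaré/coercivity depend only on L. Here a(u, u) = ∫(u')² + (2)·∫u².
Here c = 2 ≥ 1, so a(u,u) = ∫(u')² + c∫u² ≥ ∫(u')² + ∫u² = ||u||_{H^1}², i.e. α = 1 works. No larger α is possible: a(u,u) ≥ α||u||_{H^1}² means (1−α)∫(u')² ≥ (α−c)∫u², and for the modes u_n = sin(nπ(x−x₀)/L) (x₀ the left endpoint) one has ∫u_n²/∫(u_n')² = (L/(nπ))² → 0, so a(u_n,u_n)/||u_n||_{H^1}² → 1. Hence the optimal constant is α = 1.
Therefore α = 1.


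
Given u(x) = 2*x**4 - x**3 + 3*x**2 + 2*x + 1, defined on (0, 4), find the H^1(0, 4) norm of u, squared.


||u||_{H^1}^2 = 11576804/45

The H^1 norm (squared) on an interval (0, L) is
  ||u||_{H^1}^2 = ∫_0^L u(x)^2 dx + ∫_0^L u'(x)^2 dx.
Compute u'(x) = 8*x**3 - 3*x**2 + 6*x + 2.
Then u(x)^2 = 4*x**8 - 4*x**7 + 13*x**6 + 2*x**5 + 9*x**4 + 10*x**3 + 10*x**2 + 4*x + 1 and u'(x)^2 = 64*x**6 - 48*x**5 + 105*x**4 - 4*x**3 + 24*x**2 + 24*x + 4.
Integrate each monomial from 0 to 4 using ∫_0^4 c·x^n dx = c·4^(n+1)/(n+1):
  ∫_0^4 u(x)^2 dx = ∫_0^4 (4*x^8 - 4*x^7 + 13*x^6 + 2*x^5 + 9*x^4 + 10*x^3 + 10*x^2 + 4*x + 1) dx. Term by term:
    ∫_0^4 4*x^8 dx = 1048576/9;  ∫_0^4 -4*x^7 dx = -32768;  ∫_0^4 13*x^6 dx = 212992/7;
    ∫_0^4 2*x^5 dx = 4096/3;  ∫_0^4 9*x^4 dx = 9216/5;  ∫_0^4 10*x^3 dx = 640;
    ∫_0^4 10*x^2 dx = 640/3;  ∫_0^4 4*x dx = 32;  ∫_0^4 1 dx = 4.
  Sum: 1048576/9 − 32768 + 212992/7 + 4096/3 + 9216/5 + 640 + 640/3 + 32 + 4 = 37253708/315.
  ∫_0^4 u'(x)^2 dx = ∫_0^4 (64*x^6 - 48*x^5 + 105*x^4 - 4*x^3 + 24*x^2 + 24*x + 4) dx. Term by term:
    ∫_0^4 64*x^6 dx = 1048576/7;  ∫_0^4 -48*x^5 dx = -32768;  ∫_0^4 105*x^4 dx = 21504;
    ∫_0^4 -4*x^3 dx = -256;  ∫_0^4 24*x^2 dx = 512;  ∫_0^4 24*x dx = 192;
    ∫_0^4 4 dx = 16.
  Sum: 1048576/7 − 32768 + 21504 − 256 + 512 + 192 + 16 = 972976/7.
Adding: ||u||_{H^1}^2 = 37253708/315 + 972976/7 = 11576804/45.


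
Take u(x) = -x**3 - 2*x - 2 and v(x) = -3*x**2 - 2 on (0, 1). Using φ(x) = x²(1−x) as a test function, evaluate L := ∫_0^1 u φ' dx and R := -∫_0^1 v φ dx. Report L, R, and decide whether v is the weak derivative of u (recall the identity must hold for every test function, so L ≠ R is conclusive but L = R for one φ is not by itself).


LHS = 4/15, RHS = 4/15. Yes, v = u' weakly.

u(x) = -x**3 - 2*x - 2, classical derivative u'(x) = -3*x**2 - 2.
φ(x) = x²(1−x), so φ'(x) = x*(2 - 3*x).
Note φ(0) = φ(1) = 0, so the boundary term u·φ vanishes.
LHS = ∫_0^1 u(x) φ'(x) dx = ∫_0^1 (3*x^5 - 2*x^4 + 6*x^3 + 2*x^2 - 4*x) dx. Term by term:
  ∫_0^1 3*x^5 dx = 1/2;  ∫_0^1 -2*x^4 dx = -2/5;  ∫_0^1 6*x^3 dx = 3/2;
  ∫_0^1 2*x^2 dx = 2/3;  ∫_0^1 -4*x dx = -2.
Sum: 1/2 − 2/5 + 3/2 + 2/3 − 2 = 4/15.
So LHS = 4/15.
∫_0^1 v(x) φ(x) dx = ∫_0^1 (3*x^5 - 3*x^4 + 2*x^3 - 2*x^2) dx. Term by term:
  ∫_0^1 3*x^5 dx = 1/2;  ∫_0^1 -3*x^4 dx = -3/5;  ∫_0^1 2*x^3 dx = 1/2;
  ∫_0^1 -2*x^2 dx = -2/3.
Sum: 1/2 − 3/5 + 1/2 − 2/3 = -4/15.
So RHS = -∫_0^1 v(x) φ(x) dx = 4/15.
LHS = RHS, so the identity holds for this test φ.
Moreover u is smooth here and v(x) = u'(x) = -3*x**2 - 2 pointwise, so the identity holds for every test function. Hence v is the weak derivative of u.


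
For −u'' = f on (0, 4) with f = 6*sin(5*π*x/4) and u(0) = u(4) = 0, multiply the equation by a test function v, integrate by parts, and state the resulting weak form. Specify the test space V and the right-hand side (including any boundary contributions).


V = H^1_0(0, 4) (so v(0) = v(4) = 0); weak form: ∫_0^4 u'v' dx = ∫_0^4 (6*sin(5*π*x/4)) v dx for all v ∈ V.

Multiply both sides by a test function v and integrate from 0 to 4:
  ∫_0^4 −u''(x) v(x) dx = ∫_0^4 f(x) v(x) dx.
Integrate the LHS by parts once:
  ∫_0^4 −u'' v dx = −[u'(x) v(x)]_0^4 + ∫_0^4 u'(x) v'(x) dx.
Thus ∫_0^4 u'(x) v'(x) dx = ∫_0^4 f(x) v(x) dx + [u'(x) v(x)]_0^4.
Choose V so that boundary terms are either known or forced to vanish.
u is Dirichlet: u(0) = u(4) = 0. Let V = H^1_0(0, 4); then v(0) = v(4) = 0, and [u' v]_0^4 = 0.
Weak formulation: find u (satisfying any essential BC) such that ∫_0^4 u'(x) v'(x) dx = ∫_0^4 f v dx for all v ∈ V.
Substituting f(x) = 6*sin(5*π*x/4), the right-hand side is ∫_0^4 (6*sin(5*π*x/4)) v dx.


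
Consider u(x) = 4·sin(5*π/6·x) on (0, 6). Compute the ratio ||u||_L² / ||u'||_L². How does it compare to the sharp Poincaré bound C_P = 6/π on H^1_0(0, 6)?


||u||_L² / ||u'||_L² = 6/(5*π) < C_P = 6/π.

u(x) = 4·sin(5*π/6·x), so u'(x) = 10*π*cos(5*π*x/6)/3.
Writing u(x) = A·sin(kπx/L) with A = 4 and k = 5, use ∫_0^L sin²(kπx/L) dx = L/2 and ∫_0^L cos²(kπx/L) dx = L/2.
u² = 16·sin²(5*π/6·x) and (u')² = 100*π^2/9·cos²(5*π/6·x), and each of sin², cos² integrates to L/2 = 3 over (0, 6).
∫_0^6 u² dx = 48, so ||u||_L² = 4*sqrt(3).
∫_0^6 (u')² dx = 100*π^2/3, so ||u'||_L² = 10*sqrt(3)*π/3.
Ratio ||u||_L² / ||u'||_L² = 6/(5*π).
Sharp Poincaré constant on H^1_0(0, 6) is C_P = L/π = 6/π, achieved by sin(π/6·x).
This is the k = 5 harmonic; the ratio L/(kπ) is strictly less than C_P = L/π, consistent with the sharp inequality ||u||_L² ≤ C_P ||u'||_L².


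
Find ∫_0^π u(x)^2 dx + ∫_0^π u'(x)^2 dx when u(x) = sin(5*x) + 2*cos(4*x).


||u||_{H^1(0,π)}^2 = 680/9 + 47*π

u'(x) = -8*sin(4*x) + 5*cos(5*x).
Expand u² and (u')² and integrate term by term on (0, π), using: for integers n ≥ 1, ∫_0^π sin²(nx) dx = ∫_0^π cos²(nx) dx = π/2; for n ≠ n', ∫_0^π sin(nx)sin(n'x) dx = ∫_0^π cos(nx)cos(n'x) dx = 0; and by product-to-sum, ∫_0^π sin(nx)cos(n'x) dx = ½∫_0^π [sin((n+n')x) + sin((n−n')x)] dx, which is 0 when n+n' is even and 2n/(n²−n'²) when n+n' is odd (it need not vanish on (0, π)).
  u² squared terms: (2)²·∫cos(4x)² dx = 4·π/2 = 2*π;  (1)²·∫sin(5x)² dx = 1·π/2 = π/2.
  u² cross terms: 2·(2)·(1)·∫cos(4x)·sin(5x) dx = 4·(10/9) = 40/9.
  So ∫_0^π u² dx = 2*π + π/2 + 40/9 = 40/9 + 5*π/2.
  (u')² squared terms: (-8)²·∫sin(4x)² dx = 64·π/2 = 32*π;  (5)²·∫cos(5x)² dx = 25·π/2 = 25*π/2.
  (u')² cross terms: 2·(-8)·(5)·∫sin(4x)·cos(5x) dx = -80·(-8/9) = 640/9.
  So ∫_0^π (u')² dx = 32*π + 25*π/2 + 640/9 = 640/9 + 89*π/2.
||u||_{H^1}^2 = (40/9 + 5*π/2) + (640/9 + 89*π/2) = 680/9 + 47*π.


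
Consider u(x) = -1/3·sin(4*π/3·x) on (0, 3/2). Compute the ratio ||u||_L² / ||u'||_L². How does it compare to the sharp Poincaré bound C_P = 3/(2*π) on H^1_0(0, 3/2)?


||u||_L² / ||u'||_L² = 3/(4*π) < C_P = 3/(2*π).

u(x) = -1/3·sin(4*π/3·x), so u'(x) = -4*π*cos(4*π*x/3)/9.
Writing u(x) = A·sin(kπx/L) with A = -1/3 and k = 2, use ∫_0^L sin²(kπx/L) dx = L/2 and ∫_0^L cos²(kπx/L) dx = L/2.
u² = 1/9·sin²(4*π/3·x) and (u')² = 16*π^2/81·cos²(4*π/3·x), and each of sin², cos² integrates to L/2 = 3/4 over (0, 3/2).
∫_0^3/2 u² dx = 1/12, so ||u||_L² = sqrt(3)/6.
∫_0^3/2 (u')² dx = 4*π^2/27, so ||u'||_L² = 2*sqrt(3)*π/9.
Ratio ||u||_L² / ||u'||_L² = 3/(4*π).
Sharp Poincaré constant on H^1_0(0, 3/2) is C_P = L/π = 3/(2*π), achieved by sin(2*π/3·x).
This is the k = 2 harmonic; the ratio L/(kπ) is strictly less than C_P = L/π, consistent with the sharp inequality ||u||_L² ≤ C_P ||u'||_L².


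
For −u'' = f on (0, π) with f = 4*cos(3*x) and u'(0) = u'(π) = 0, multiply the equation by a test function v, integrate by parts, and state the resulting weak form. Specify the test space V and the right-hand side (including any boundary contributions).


V = H^1(0, π) (no boundary constraint on v; u is determined up to an additive constant); weak form: ∫_0^π u'v' dx = ∫_0^π (4*cos(3*x)) v dx for all v ∈ V.

Multiply both sides by a test function v and integrate from 0 to π:
  ∫_0^π −u''(x) v(x) dx = ∫_0^π f(x) v(x) dx.
Integrate the LHS by parts once:
  ∫_0^π −u'' v dx = −[u'(x) v(x)]_0^π + ∫_0^π u'(x) v'(x) dx.
Thus ∫_0^π u'(x) v'(x) dx = ∫_0^π f(x) v(x) dx + [u'(x) v(x)]_0^π.
Choose V so that boundary terms are either known or forced to vanish.
u has homogeneous Neumann: u'(0) = u'(π) = 0. So [u' v]_0^π = 0·v(π) − 0·v(0) = 0 for any v; take V = H^1(0, π).
Weak formulation: find u (satisfying any essential BC) such that ∫_0^π u'(x) v'(x) dx = ∫_0^π f v dx for all v ∈ V (homogeneous Neumann, so boundary terms vanish).
Substituting f(x) = 4*cos(3*x), the right-hand side is ∫_0^π (4*cos(3*x)) v dx.
Compatibility check (pure Neumann): taking v ≡ 1 ∈ V gives 0 = ∫_0^π f dx + (0) − (0), i.e. ∫_0^π f dx must equal u'(0) − u'(π) = 0. Indeed ∫_0^π (4*cos(3*x)) dx = 0, so the data are compatible. The solution is then unique only up to an additive constant (fix it e.g. by requiring ∫_0^π u dx = 0).


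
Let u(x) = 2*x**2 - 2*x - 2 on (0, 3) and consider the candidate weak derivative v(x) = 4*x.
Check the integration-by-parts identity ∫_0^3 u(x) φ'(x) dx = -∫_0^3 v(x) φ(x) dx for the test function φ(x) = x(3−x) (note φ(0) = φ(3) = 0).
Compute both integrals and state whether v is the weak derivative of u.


LHS = -18, RHS = -27. No, v is not the weak derivative of u.

u(x) = 2*x**2 - 2*x - 2, classical derivative u'(x) = 4*x - 2.
φ(x) = x(3−x), so φ'(x) = 3 - 2*x.
Note φ(0) = φ(3) = 0, so the boundary term u·φ vanishes.
LHS = ∫_0^3 u(x) φ'(x) dx = ∫_0^3 (-4*x^3 + 10*x^2 - 2*x - 6) dx. Term by term:
  ∫_0^3 -4*x^3 dx = -81;  ∫_0^3 10*x^2 dx = 90;  ∫_0^3 -2*x dx = -9;
  ∫_0^3 -6 dx = -18.
Sum: -81 + 90 − 9 − 18 = -18.
So LHS = -18.
∫_0^3 v(x) φ(x) dx = ∫_0^3 (-4*x^3 + 12*x^2) dx. Term by term:
  ∫_0^3 -4*x^3 dx = -81;  ∫_0^3 12*x^2 dx = 108.
Sum: -81 + 108 = 27.
So RHS = -∫_0^3 v(x) φ(x) dx = -27.
LHS − RHS = 9 ≠ 0, so the identity fails.
(For a valid weak derivative the identity must hold for EVERY test function, in particular this one. The failure shows v is NOT the weak derivative of u.)
Correct weak derivative would be u'(x) = 4*x - 2.


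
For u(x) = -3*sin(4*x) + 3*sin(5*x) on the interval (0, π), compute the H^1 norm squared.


||u||_{H^1(0,π)}^2 = 387*π/2

u'(x) = -12*cos(4*x) + 15*cos(5*x).
Expand u² and (u')² and integrate term by term on (0, π), using: for integers n ≥ 1, ∫_0^π sin²(nx) dx = ∫_0^π cos²(nx) dx = π/2; for n ≠ n', ∫_0^π sin(nx)sin(n'x) dx = ∫_0^π cos(nx)cos(n'x) dx = 0; and by product-to-sum, ∫_0^π sin(nx)cos(n'x) dx = ½∫_0^π [sin((n+n')x) + sin((n−n')x)] dx, which is 0 when n+n' is even and 2n/(n²−n'²) when n+n' is odd (it need not vanish on (0, π)).
  u² squared terms: (-3)²·∫sin(4x)² dx = 9·π/2 = 9*π/2;  (3)²·∫sin(5x)² dx = 9·π/2 = 9*π/2.
  u² cross terms: 2·(-3)·(3)·∫sin(4x)·sin(5x) dx = -18·(0) = 0.
  So ∫_0^π u² dx = 9*π/2 + 9*π/2 + 0 = 9*π.
  (u')² squared terms: (-12)²·∫cos(4x)² dx = 144·π/2 = 72*π;  (15)²·∫cos(5x)² dx = 225·π/2 = 225*π/2.
  (u')² cross terms: 2·(-12)·(15)·∫cos(4x)·cos(5x) dx = -360·(0) = 0.
  So ∫_0^π (u')² dx = 72*π + 225*π/2 + 0 = 369*π/2.
||u||_{H^1}^2 = (9*π) + (369*π/2) = 387*π/2.


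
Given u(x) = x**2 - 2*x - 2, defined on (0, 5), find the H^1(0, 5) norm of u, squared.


||u||_{H^1}^2 = 620/3

The H^1 norm (squared) on an interval (0, L) is
  ||u||_{H^1}^2 = ∫_0^L u(x)^2 dx + ∫_0^L u'(x)^2 dx.
Compute u'(x) = 2*x - 2.
Then u(x)^2 = x**4 - 4*x**3 + 8*x + 4 and u'(x)^2 = 4*x**2 - 8*x + 4.
Integrate each monomial from 0 to 5 using ∫_0^5 c·x^n dx = c·5^(n+1)/(n+1):
  ∫_0^5 u(x)^2 dx = ∫_0^5 (x^4 - 4*x^3 + 8*x + 4) dx. Term by term:
    ∫_0^5 x^4 dx = 625;  ∫_0^5 -4*x^3 dx = -625;  ∫_0^5 8*x dx = 100;
    ∫_0^5 4 dx = 20.
  Sum: 625 − 625 + 100 + 20 = 120.
  ∫_0^5 u'(x)^2 dx = ∫_0^5 (4*x^2 - 8*x + 4) dx. Term by term:
    ∫_0^5 4*x^2 dx = 500/3;  ∫_0^5 -8*x dx = -100;  ∫_0^5 4 dx = 20.
  Sum: 500/3 − 100 + 20 = 260/3.
Adding: ||u||_{H^1}^2 = 120 + 260/3 = 620/3.


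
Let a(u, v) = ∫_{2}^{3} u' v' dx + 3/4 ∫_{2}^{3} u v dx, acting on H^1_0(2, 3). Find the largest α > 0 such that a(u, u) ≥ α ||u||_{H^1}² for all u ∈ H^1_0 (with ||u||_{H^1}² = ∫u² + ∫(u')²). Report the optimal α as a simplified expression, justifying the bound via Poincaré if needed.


α = (3/4 + π^2)/(1 + π^2)

Coercivity of a(·,·) on H^1_0(2, 3) means a(u, u) ≥ α ||u||_{H^1}² for every u ∈ H^1_0.
The interval has length L = 1, and Poincaré/coercivity depend only on L. Here a(u, u) = ∫(u')² + (3/4)·∫u².
Here 0 < c = 3/4 < 1. The condition a(u,u) ≥ α||u||_{H^1}² reads (1−α)∫(u')² ≥ (α−c)∫u². Any admissible α is ≤ 1 (rapidly oscillating u have ∫u²/∫(u')² → 0), and α = 1 would force 0 ≥ (1−c)∫u², impossible since c < 1; so 1−α > 0. By the sharp Poincaré inequality on H^1_0 of an interval of length L, ∫(u')² ≥ (π/L)²∫u² with equality for the first sine mode sin(π(x−x₀)/L) (x₀ the left endpoint), so the inequality holds for all u iff (1−α)(π/L)² ≥ α − c, i.e. α ≤ ((π/L)² + c)/((π/L)² + 1) = (1 + c(L/π)²)/(1 + (L/π)²). With (π/L)² = π^2 and c = 3/4, the largest admissible constant is α = ((π/L)² + c)/((π/L)² + 1).
Simplifying, α = (3/4 + π^2)/(1 + π^2).


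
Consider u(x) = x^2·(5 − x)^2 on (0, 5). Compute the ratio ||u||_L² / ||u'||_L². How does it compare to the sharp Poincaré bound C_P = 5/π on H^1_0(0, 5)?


||u||_L² / ||u'||_L² = 5*sqrt(3)/6 < C_P = 5/π.

u(x) = x^2·(5 − x)^2, so u'(x) = 2*x*(x - 5)*(2*x - 5).
u(x) = x^2·(5 − x)^2 vanishes at x = 0 and x = 5, so u ∈ H^1_0(0, 5). Differentiate via the product rule and integrate the resulting polynomials term by term.
  ∫_0^5 u² dx = ∫_0^5 (x^8 - 20*x^7 + 150*x^6 - 500*x^5 + 625*x^4) dx. Term by term:
    ∫_0^5 x^8 dx = 1953125/9;  ∫_0^5 -20*x^7 dx = -1953125/2;  ∫_0^5 150*x^6 dx = 11718750/7;
    ∫_0^5 -500*x^5 dx = -3906250/3;  ∫_0^5 625*x^4 dx = 390625.
  Sum: 1953125/9 − 1953125/2 + 11718750/7 − 3906250/3 + 390625 = 390625/126.
  ∫_0^5 (u')² dx = ∫_0^5 (16*x^6 - 240*x^5 + 1300*x^4 - 3000*x^3 + 2500*x^2) dx. Term by term:
    ∫_0^5 16*x^6 dx = 1250000/7;  ∫_0^5 -240*x^5 dx = -625000;  ∫_0^5 1300*x^4 dx = 812500;
    ∫_0^5 -3000*x^3 dx = -468750;  ∫_0^5 2500*x^2 dx = 312500/3.
  Sum: 1250000/7 − 625000 + 812500 − 468750 + 312500/3 = 31250/21.
∫_0^5 u² dx = 390625/126, so ||u||_L² = 625*sqrt(14)/42.
∫_0^5 (u')² dx = 31250/21, so ||u'||_L² = 125*sqrt(42)/21.
Ratio ||u||_L² / ||u'||_L² = 5*sqrt(3)/6.
Sharp Poincaré constant on H^1_0(0, 5) is C_P = L/π = 5/π, achieved by sin(π/5·x).
A polynomial bump cannot attain the sharp Poincaré constant (only the first sine eigenfunction does), so the ratio is strictly less than C_P, consistent with ||u||_L² ≤ C_P ||u'||_L².
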